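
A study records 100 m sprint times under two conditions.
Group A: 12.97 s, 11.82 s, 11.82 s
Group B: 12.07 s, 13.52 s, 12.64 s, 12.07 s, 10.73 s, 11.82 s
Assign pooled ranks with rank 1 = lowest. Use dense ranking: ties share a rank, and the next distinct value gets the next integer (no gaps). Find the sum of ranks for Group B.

19

Sorted (ascending): 10.73, 11.82, 11.82, 11.82, 12.07, 12.07, 12.64, 12.97, 13.52
The 3 values of 11.82 share dense rank 2.
The 2 values of 12.07 share dense rank 3.
Remaining distinct values take the next consecutive integers.
Group B values → pooled ranks: 12.07→3, 13.52→6, 12.64→4, 12.07→3, 10.73→1, 11.82→2
Rank sum = 3 + 6 + 4 + 3 + 1 + 2 = 19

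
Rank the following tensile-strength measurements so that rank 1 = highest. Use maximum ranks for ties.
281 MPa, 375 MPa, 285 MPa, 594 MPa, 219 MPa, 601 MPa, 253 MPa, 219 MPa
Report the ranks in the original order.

5, 3, 4, 2, 8, 1, 6, 8

Sorted (descending): 601, 594, 375, 285, 281, 253, 219, 219
The 2 values of 219 occupy positions 7–8 → each gets rank 8.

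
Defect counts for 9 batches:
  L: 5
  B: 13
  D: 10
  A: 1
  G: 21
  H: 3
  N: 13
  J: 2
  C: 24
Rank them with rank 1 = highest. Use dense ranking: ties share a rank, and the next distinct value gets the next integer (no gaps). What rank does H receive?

Sorted (descending): 24, 21, 13, 13, 10, 5, 3, 2, 1
The 2 values of 13 share dense rank 3.
Remaining distinct values take the next consecutive integers.
H has value 3 → rank 6.

6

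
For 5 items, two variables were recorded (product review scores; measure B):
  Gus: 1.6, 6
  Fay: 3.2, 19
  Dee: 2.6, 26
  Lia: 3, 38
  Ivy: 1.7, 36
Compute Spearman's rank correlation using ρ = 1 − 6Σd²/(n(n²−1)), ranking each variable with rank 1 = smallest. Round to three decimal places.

0.300

Ranks of variable 1: 1, 5, 3, 4, 2
Ranks of variable 2: 1, 2, 3, 5, 4
d = r₁ − r₂: 0, 3, 0, -1, -2
d²: 0, 9, 0, 1, 4; Σd² = 14
ρ = 1 − 6·14/(5·24) = 1 − 84/120 = 0.300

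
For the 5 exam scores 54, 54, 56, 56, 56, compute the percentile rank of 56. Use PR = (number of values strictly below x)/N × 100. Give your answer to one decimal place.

40.0

N = 5.
Strictly below 56: 2. Equal to 56: 3.
PR = 2/5 × 100 = 40.0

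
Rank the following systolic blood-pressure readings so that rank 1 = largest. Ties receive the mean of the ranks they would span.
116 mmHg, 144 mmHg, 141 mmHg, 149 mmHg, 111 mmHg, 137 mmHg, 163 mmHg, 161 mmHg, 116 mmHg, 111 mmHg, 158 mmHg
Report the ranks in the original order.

8.5, 5, 6, 4, 10.5, 7, 1, 2, 8.5, 10.5, 3

Sorted (descending): 163, 161, 158, 149, 144, 141, 137, 116, 116, 111, 111
The 2 values of 116 occupy positions 8–9 → average rank (8+9)/2 = 8.5.
The 2 values of 111 occupy positions 10–11 → average rank (10+11)/2 = 10.5.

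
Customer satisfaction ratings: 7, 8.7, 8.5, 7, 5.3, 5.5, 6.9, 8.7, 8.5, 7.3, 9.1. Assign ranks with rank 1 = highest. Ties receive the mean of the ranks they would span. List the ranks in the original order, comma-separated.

7.5, 2.5, 4.5, 7.5, 11, 10, 9, 2.5, 4.5, 6, 1

Sorted (descending): 9.1, 8.7, 8.7, 8.5, 8.5, 7.3, 7, 7, 6.9, 5.5, 5.3
The 2 values of 8.7 occupy positions 2–3 → average rank (2+3)/2 = 2.5.
The 2 values of 8.5 occupy positions 4–5 → average rank (4+5)/2 = 4.5.
The 2 values of 7 occupy positions 7–8 → average rank (7+8)/2 = 7.5.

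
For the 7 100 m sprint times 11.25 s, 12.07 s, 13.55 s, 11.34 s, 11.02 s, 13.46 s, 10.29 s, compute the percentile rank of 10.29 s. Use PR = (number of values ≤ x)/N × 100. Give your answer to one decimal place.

14.3

N = 7.
Strictly below 10.29: 0. Equal to 10.29: 1.
PR = 1/7 × 100 = 14.3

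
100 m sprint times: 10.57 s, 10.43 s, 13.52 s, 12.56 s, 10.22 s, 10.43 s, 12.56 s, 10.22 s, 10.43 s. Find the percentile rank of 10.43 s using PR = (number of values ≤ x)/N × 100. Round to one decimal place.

55.6

N = 9.
Strictly below 10.43: 2. Equal to 10.43: 3.
PR = 5/9 × 100 = 55.6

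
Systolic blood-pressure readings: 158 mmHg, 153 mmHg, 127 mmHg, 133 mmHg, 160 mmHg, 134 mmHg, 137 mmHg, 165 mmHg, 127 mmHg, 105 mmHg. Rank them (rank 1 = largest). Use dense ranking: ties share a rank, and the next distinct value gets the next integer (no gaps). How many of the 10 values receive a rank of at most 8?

9

Sorted (descending): 165, 160, 158, 153, 137, 134, 133, 127, 127, 105
The 2 values of 127 share dense rank 8.
Remaining distinct values take the next consecutive integers.
Ranks ≤ 8: {1, 2, 3, 4, 5, 6, 7, 8, 8} → 9 values.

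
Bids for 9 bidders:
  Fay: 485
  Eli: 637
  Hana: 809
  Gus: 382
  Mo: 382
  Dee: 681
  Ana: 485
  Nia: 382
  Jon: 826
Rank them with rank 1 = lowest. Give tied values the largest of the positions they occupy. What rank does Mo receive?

Sorted (ascending): 382, 382, 382, 485, 485, 637, 681, 809, 826
The 3 values of 382 occupy positions 1–3 → each gets rank 3.
The 2 values of 485 occupy positions 4–5 → each gets rank 5.
Mo has value 382 → rank 3.

3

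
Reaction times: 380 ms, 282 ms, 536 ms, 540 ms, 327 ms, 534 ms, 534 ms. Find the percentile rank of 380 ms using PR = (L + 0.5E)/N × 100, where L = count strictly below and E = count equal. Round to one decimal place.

35.7

N = 7.
Strictly below 380: 2. Equal to 380: 1.
PR = (2 + 0.5·1)/7 × 100 = 35.7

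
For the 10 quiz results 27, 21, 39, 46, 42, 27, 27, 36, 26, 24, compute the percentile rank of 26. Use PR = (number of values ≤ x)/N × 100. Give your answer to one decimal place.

N = 10.
Strictly below 26: 2. Equal to 26: 1.
PR = 3/10 × 100 = 30.0

30.0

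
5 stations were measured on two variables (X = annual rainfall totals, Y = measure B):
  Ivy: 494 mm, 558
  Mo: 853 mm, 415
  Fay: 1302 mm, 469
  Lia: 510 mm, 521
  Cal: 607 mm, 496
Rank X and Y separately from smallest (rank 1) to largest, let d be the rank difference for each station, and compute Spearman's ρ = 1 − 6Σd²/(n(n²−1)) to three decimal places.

-0.900

Ranks of variable 1: 1, 4, 5, 2, 3
Ranks of variable 2: 5, 1, 2, 4, 3
d = r₁ − r₂: -4, 3, 3, -2, 0
d²: 16, 9, 9, 4, 0; Σd² = 38
ρ = 1 − 6·38/(5·24) = 1 − 228/120 = -0.900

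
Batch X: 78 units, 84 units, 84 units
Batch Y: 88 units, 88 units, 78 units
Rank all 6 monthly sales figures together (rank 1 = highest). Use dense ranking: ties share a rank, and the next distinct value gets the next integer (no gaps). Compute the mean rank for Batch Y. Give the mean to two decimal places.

1.67

Sorted (descending): 88, 88, 84, 84, 78, 78
The 2 values of 88 share dense rank 1.
The 2 values of 84 share dense rank 2.
The 2 values of 78 share dense rank 3.
Batch Y values → pooled ranks: 88→1, 88→1, 78→3
Mean rank = (1 + 1 + 3) / 3 = 1.67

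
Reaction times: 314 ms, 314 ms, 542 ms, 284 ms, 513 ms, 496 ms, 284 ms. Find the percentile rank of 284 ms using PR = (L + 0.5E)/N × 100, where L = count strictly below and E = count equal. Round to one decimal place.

14.3

N = 7.
Strictly below 284: 0. Equal to 284: 2.
PR = (0 + 0.5·2)/7 × 100 = 14.3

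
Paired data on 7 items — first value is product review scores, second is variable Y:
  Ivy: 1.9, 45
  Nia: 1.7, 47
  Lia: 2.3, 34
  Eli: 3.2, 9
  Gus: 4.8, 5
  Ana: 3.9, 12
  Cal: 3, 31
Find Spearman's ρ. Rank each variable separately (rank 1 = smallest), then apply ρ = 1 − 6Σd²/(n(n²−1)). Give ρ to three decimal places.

Ranks of variable 1: 2, 1, 3, 5, 7, 6, 4
Ranks of variable 2: 6, 7, 5, 2, 1, 3, 4
d = r₁ − r₂: -4, -6, -2, 3, 6, 3, 0
d²: 16, 36, 4, 9, 36, 9, 0; Σd² = 110
ρ = 1 − 6·110/(7·48) = 1 − 660/336 = -0.964

-0.964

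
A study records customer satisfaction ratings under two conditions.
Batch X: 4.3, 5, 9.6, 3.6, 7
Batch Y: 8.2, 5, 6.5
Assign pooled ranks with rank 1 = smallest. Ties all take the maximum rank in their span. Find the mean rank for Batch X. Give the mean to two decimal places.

4.20

Sorted (ascending): 3.6, 4.3, 5, 5, 6.5, 7, 8.2, 9.6
The 2 values of 5 occupy positions 3–4 → each gets rank 4.
Batch X values → pooled ranks: 4.3→2, 5→4, 9.6→8, 3.6→1, 7→6
Mean rank = (2 + 4 + 8 + 1 + 6) / 5 = 4.20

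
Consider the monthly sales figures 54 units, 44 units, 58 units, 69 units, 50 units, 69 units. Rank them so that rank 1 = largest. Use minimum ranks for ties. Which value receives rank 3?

Sorted (descending): 69, 69, 58, 54, 50, 44
The 2 values of 69 occupy positions 1–2 → each gets rank 1.
Rank 3 → value 58.

58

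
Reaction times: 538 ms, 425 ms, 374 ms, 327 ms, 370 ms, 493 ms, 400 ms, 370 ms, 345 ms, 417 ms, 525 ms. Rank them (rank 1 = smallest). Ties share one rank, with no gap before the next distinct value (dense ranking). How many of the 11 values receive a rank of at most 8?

Sorted (ascending): 327, 345, 370, 370, 374, 400, 417, 425, 493, 525, 538
The 2 values of 370 share dense rank 3.
Remaining distinct values take the next consecutive integers.
Ranks ≤ 8: {1, 2, 3, 3, 4, 5, 6, 7, 8} → 9 values.

9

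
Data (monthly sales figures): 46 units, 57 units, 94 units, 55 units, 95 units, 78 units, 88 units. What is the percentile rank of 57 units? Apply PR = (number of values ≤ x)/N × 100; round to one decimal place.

42.9

N = 7.
Strictly below 57: 2. Equal to 57: 1.
PR = 3/7 × 100 = 42.9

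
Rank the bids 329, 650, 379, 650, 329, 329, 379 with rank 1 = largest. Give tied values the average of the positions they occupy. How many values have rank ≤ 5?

4

Sorted (descending): 650, 650, 379, 379, 329, 329, 329
The 2 values of 650 occupy positions 1–2 → average rank (1+2)/2 = 1.5.
The 2 values of 379 occupy positions 3–4 → average rank (3+4)/2 = 3.5.
The 3 values of 329 occupy positions 5–7 → average rank 6.
Ranks ≤ 5: {1.5, 1.5, 3.5, 3.5} → 4 values.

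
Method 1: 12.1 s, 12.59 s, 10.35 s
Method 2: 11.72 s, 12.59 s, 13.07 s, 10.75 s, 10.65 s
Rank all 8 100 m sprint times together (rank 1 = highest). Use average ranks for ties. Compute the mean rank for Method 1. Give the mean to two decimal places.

4.83

Sorted (descending): 13.07, 12.59, 12.59, 12.1, 11.72, 10.75, 10.65, 10.35
The 2 values of 12.59 occupy positions 2–3 → average rank (2+3)/2 = 2.5.
Method 1 values → pooled ranks: 12.1→4, 12.59→2.5, 10.35→8
Mean rank = (4 + 2.5 + 8) / 3 = 4.83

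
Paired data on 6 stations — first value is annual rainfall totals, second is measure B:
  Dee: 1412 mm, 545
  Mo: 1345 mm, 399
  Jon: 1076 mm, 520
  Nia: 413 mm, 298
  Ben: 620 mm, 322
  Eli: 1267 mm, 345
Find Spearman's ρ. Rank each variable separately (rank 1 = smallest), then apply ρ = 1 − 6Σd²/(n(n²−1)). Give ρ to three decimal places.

Ranks of variable 1: 6, 5, 3, 1, 2, 4
Ranks of variable 2: 6, 4, 5, 1, 2, 3
d = r₁ − r₂: 0, 1, -2, 0, 0, 1
d²: 0, 1, 4, 0, 0, 1; Σd² = 6
ρ = 1 − 6·6/(6·35) = 1 − 36/210 = 0.829

0.829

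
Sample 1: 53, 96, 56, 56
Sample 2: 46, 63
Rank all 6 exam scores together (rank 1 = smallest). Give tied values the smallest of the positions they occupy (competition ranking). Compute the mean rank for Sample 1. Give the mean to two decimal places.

Sorted (ascending): 46, 53, 56, 56, 63, 96
The 2 values of 56 occupy positions 3–4 → each gets rank 3.
Sample 1 values → pooled ranks: 53→2, 96→6, 56→3, 56→3
Mean rank = (2 + 6 + 3 + 3) / 4 = 3.50

3.50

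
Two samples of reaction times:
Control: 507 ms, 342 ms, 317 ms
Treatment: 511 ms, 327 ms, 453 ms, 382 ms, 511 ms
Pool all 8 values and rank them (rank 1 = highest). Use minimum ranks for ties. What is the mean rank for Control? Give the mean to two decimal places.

Sorted (descending): 511, 511, 507, 453, 382, 342, 327, 317
The 2 values of 511 occupy positions 1–2 → each gets rank 1.
Control values → pooled ranks: 507→3, 342→6, 317→8
Mean rank = (3 + 6 + 8) / 3 = 5.67

5.67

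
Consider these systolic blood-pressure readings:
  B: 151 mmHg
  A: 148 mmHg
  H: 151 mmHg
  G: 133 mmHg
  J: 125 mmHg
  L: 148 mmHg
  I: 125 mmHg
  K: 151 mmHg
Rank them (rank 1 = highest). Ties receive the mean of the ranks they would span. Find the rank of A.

4.5

Sorted (descending): 151, 151, 151, 148, 148, 133, 125, 125
The 3 values of 151 occupy positions 1–3 → average rank 2.
The 2 values of 148 occupy positions 4–5 → average rank (4+5)/2 = 4.5.
The 2 values of 125 occupy positions 7–8 → average rank (7+8)/2 = 7.5.
A has value 148 mmHg → rank 4.5.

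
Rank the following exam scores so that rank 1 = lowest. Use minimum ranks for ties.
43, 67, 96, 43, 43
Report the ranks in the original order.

Sorted (ascending): 43, 43, 43, 67, 96
The 3 values of 43 occupy positions 1–3 → each gets rank 1.

1, 4, 5, 1, 1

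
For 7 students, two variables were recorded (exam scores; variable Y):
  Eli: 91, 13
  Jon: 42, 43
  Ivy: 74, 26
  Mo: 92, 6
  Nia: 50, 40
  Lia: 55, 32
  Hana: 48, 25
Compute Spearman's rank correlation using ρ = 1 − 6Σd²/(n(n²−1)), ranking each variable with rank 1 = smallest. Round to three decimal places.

Ranks of variable 1: 6, 1, 5, 7, 3, 4, 2
Ranks of variable 2: 2, 7, 4, 1, 6, 5, 3
d = r₁ − r₂: 4, -6, 1, 6, -3, -1, -1
d²: 16, 36, 1, 36, 9, 1, 1; Σd² = 100
ρ = 1 − 6·100/(7·48) = 1 − 600/336 = -0.786

-0.786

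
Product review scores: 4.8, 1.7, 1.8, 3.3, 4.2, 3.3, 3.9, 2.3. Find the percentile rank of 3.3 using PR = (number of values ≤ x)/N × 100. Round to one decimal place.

N = 8.
Strictly below 3.3: 3. Equal to 3.3: 2.
PR = 5/8 × 100 = 62.5

62.5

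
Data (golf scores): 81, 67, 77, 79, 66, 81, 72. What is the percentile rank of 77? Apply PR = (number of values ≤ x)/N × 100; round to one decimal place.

57.1

N = 7.
Strictly below 77: 3. Equal to 77: 1.
PR = 4/7 × 100 = 57.1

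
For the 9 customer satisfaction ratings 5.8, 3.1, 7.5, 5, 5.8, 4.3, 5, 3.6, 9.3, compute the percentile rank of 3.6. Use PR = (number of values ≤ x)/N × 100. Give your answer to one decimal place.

22.2

N = 9.
Strictly below 3.6: 1. Equal to 3.6: 1.
PR = 2/9 × 100 = 22.2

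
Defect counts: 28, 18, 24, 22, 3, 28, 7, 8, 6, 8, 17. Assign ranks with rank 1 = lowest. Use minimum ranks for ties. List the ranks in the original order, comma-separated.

10, 7, 9, 8, 1, 10, 3, 4, 2, 4, 6

Sorted (ascending): 3, 6, 7, 8, 8, 17, 18, 22, 24, 28, 28
The 2 values of 8 occupy positions 4–5 → each gets rank 4.
The 2 values of 28 occupy positions 10–11 → each gets rank 10.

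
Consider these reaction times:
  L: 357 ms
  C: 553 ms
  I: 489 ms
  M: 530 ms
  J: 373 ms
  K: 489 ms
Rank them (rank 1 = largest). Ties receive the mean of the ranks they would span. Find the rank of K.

Sorted (descending): 553, 530, 489, 489, 373, 357
The 2 values of 489 occupy positions 3–4 → average rank (3+4)/2 = 3.5.
K has value 489 ms → rank 3.5.

3.5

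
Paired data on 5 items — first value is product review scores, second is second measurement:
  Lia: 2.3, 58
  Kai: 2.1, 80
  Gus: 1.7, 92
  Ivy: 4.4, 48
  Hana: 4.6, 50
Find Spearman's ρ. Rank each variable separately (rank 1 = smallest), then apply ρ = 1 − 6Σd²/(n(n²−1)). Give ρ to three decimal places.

Ranks of variable 1: 3, 2, 1, 4, 5
Ranks of variable 2: 3, 4, 5, 1, 2
d = r₁ − r₂: 0, -2, -4, 3, 3
d²: 0, 4, 16, 9, 9; Σd² = 38
ρ = 1 − 6·38/(5·24) = 1 − 228/120 = -0.900

-0.900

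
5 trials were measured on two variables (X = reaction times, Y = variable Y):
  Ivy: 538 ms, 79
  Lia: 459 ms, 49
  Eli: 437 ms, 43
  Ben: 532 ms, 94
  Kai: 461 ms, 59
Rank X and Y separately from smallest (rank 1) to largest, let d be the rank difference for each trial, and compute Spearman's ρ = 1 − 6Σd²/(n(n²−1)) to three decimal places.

Ranks of variable 1: 5, 2, 1, 4, 3
Ranks of variable 2: 4, 2, 1, 5, 3
d = r₁ − r₂: 1, 0, 0, -1, 0
d²: 1, 0, 0, 1, 0; Σd² = 2
ρ = 1 − 6·2/(5·24) = 1 − 12/120 = 0.900

0.900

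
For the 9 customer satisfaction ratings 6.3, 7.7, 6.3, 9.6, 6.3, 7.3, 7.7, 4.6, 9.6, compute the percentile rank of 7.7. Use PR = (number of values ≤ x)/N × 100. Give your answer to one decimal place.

77.8

N = 9.
Strictly below 7.7: 5. Equal to 7.7: 2.
PR = 7/9 × 100 = 77.8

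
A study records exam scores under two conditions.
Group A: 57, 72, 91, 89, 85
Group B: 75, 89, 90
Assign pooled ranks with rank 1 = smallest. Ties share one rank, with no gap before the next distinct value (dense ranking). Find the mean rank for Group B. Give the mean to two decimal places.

4.67

Sorted (ascending): 57, 72, 75, 85, 89, 89, 90, 91
The 2 values of 89 share dense rank 5.
Remaining distinct values take the next consecutive integers.
Group B values → pooled ranks: 75→3, 89→5, 90→6
Mean rank = (3 + 5 + 6) / 3 = 4.67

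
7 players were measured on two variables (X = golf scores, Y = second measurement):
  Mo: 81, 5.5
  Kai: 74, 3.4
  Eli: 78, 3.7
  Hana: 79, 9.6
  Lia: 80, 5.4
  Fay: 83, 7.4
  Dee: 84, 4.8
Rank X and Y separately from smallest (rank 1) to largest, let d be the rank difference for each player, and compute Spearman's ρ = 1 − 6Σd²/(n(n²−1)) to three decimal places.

Ranks of variable 1: 5, 1, 2, 3, 4, 6, 7
Ranks of variable 2: 5, 1, 2, 7, 4, 6, 3
d = r₁ − r₂: 0, 0, 0, -4, 0, 0, 4
d²: 0, 0, 0, 16, 0, 0, 16; Σd² = 32
ρ = 1 − 6·32/(7·48) = 1 − 192/336 = 0.429

0.429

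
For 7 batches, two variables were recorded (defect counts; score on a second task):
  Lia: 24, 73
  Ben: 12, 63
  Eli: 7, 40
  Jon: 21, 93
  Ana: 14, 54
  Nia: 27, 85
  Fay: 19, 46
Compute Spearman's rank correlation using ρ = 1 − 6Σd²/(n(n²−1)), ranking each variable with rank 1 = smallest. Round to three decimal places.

0.750

Ranks of variable 1: 6, 2, 1, 5, 3, 7, 4
Ranks of variable 2: 5, 4, 1, 7, 3, 6, 2
d = r₁ − r₂: 1, -2, 0, -2, 0, 1, 2
d²: 1, 4, 0, 4, 0, 1, 4; Σd² = 14
ρ = 1 − 6·14/(7·48) = 1 − 84/336 = 0.750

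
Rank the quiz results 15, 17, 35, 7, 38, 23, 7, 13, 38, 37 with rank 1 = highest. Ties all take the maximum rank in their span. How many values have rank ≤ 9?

Sorted (descending): 38, 38, 37, 35, 23, 17, 15, 13, 7, 7
The 2 values of 38 occupy positions 1–2 → each gets rank 2.
The 2 values of 7 occupy positions 9–10 → each gets rank 10.
Ranks ≤ 9: {2, 2, 3, 4, 5, 6, 7, 8} → 8 values.

8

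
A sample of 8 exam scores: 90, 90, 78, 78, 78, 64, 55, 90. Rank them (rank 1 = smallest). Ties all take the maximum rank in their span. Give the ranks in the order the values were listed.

Sorted (ascending): 55, 64, 78, 78, 78, 90, 90, 90
The 3 values of 78 occupy positions 3–5 → each gets rank 5.
The 3 values of 90 occupy positions 6–8 → each gets rank 8.

8, 8, 5, 5, 5, 2, 1, 8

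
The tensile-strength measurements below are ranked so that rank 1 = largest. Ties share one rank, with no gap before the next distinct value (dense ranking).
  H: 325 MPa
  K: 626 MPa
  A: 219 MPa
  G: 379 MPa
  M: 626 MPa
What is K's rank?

1

Sorted (descending): 626, 626, 379, 325, 219
The 2 values of 626 share dense rank 1.
Remaining distinct values take the next consecutive integers.
K has value 626 MPa → rank 1.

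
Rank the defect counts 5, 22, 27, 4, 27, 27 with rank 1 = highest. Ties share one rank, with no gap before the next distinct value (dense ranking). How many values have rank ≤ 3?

5

Sorted (descending): 27, 27, 27, 22, 5, 4
The 3 values of 27 share dense rank 1.
Remaining distinct values take the next consecutive integers.
Ranks ≤ 3: {1, 1, 1, 2, 3} → 5 values.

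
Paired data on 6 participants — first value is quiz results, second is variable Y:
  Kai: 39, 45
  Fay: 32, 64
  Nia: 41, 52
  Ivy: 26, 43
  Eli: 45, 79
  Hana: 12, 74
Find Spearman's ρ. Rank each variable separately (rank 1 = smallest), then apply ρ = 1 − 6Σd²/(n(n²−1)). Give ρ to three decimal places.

0.257

Ranks of variable 1: 4, 3, 5, 2, 6, 1
Ranks of variable 2: 2, 4, 3, 1, 6, 5
d = r₁ − r₂: 2, -1, 2, 1, 0, -4
d²: 4, 1, 4, 1, 0, 16; Σd² = 26
ρ = 1 − 6·26/(6·35) = 1 − 156/210 = 0.257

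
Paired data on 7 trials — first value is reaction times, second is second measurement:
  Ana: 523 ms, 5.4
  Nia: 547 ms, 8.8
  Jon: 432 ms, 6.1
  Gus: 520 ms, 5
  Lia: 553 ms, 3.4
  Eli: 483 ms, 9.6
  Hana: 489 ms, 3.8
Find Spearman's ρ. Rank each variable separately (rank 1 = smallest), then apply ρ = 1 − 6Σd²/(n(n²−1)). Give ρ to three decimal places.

Ranks of variable 1: 5, 6, 1, 4, 7, 2, 3
Ranks of variable 2: 4, 6, 5, 3, 1, 7, 2
d = r₁ − r₂: 1, 0, -4, 1, 6, -5, 1
d²: 1, 0, 16, 1, 36, 25, 1; Σd² = 80
ρ = 1 − 6·80/(7·48) = 1 − 480/336 = -0.429

-0.429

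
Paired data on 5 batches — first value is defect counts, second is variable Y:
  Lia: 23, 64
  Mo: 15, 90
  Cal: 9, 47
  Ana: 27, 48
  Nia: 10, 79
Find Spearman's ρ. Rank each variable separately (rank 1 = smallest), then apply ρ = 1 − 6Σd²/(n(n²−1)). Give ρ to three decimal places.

Ranks of variable 1: 4, 3, 1, 5, 2
Ranks of variable 2: 3, 5, 1, 2, 4
d = r₁ − r₂: 1, -2, 0, 3, -2
d²: 1, 4, 0, 9, 4; Σd² = 18
ρ = 1 − 6·18/(5·24) = 1 − 108/120 = 0.100

0.100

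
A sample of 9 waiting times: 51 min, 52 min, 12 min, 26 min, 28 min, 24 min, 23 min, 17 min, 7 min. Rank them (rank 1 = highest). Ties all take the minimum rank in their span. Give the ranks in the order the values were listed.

Sorted (descending): 52, 51, 28, 26, 24, 23, 17, 12, 7
No ties — each value takes its position as its rank.

2, 1, 8, 4, 3, 5, 6, 7, 9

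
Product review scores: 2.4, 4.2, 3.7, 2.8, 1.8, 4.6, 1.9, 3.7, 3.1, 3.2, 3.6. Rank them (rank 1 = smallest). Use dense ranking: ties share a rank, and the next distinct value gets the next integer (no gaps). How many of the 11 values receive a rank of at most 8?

9

Sorted (ascending): 1.8, 1.9, 2.4, 2.8, 3.1, 3.2, 3.6, 3.7, 3.7, 4.2, 4.6
The 2 values of 3.7 share dense rank 8.
Remaining distinct values take the next consecutive integers.
Ranks ≤ 8: {1, 2, 3, 4, 5, 6, 7, 8, 8} → 9 values.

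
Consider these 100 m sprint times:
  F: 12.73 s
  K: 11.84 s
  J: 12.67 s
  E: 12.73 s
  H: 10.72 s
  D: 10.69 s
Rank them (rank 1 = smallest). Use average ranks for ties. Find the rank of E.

Sorted (ascending): 10.69, 10.72, 11.84, 12.67, 12.73, 12.73
The 2 values of 12.73 occupy positions 5–6 → average rank (5+6)/2 = 5.5.
E has value 12.73 s → rank 5.5.

5.5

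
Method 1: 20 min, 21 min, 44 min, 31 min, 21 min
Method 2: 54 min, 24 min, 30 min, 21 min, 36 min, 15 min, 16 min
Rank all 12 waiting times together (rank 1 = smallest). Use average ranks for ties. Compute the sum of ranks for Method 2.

Sorted (ascending): 15, 16, 20, 21, 21, 21, 24, 30, 31, 36, 44, 54
The 3 values of 21 occupy positions 4–6 → average rank 5.
Method 2 values → pooled ranks: 54→12, 24→7, 30→8, 21→5, 36→10, 15→1, 16→2
Rank sum = 12 + 7 + 8 + 5 + 10 + 1 + 2 = 45

45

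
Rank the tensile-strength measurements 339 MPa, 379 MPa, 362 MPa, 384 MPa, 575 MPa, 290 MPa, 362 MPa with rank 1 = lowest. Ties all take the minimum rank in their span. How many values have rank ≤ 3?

4

Sorted (ascending): 290, 339, 362, 362, 379, 384, 575
The 2 values of 362 occupy positions 3–4 → each gets rank 3.
Ranks ≤ 3: {1, 2, 3, 3} → 4 values.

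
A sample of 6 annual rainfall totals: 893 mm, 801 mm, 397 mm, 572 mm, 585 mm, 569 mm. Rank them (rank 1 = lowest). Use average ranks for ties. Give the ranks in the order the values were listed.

Sorted (ascending): 397, 569, 572, 585, 801, 893
No ties — each value takes its position as its rank.

6, 5, 1, 3, 4, 2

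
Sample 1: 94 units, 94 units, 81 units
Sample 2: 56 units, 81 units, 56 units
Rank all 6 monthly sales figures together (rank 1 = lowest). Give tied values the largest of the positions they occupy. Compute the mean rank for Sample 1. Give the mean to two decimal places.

5.33

Sorted (ascending): 56, 56, 81, 81, 94, 94
The 2 values of 56 occupy positions 1–2 → each gets rank 2.
The 2 values of 81 occupy positions 3–4 → each gets rank 4.
The 2 values of 94 occupy positions 5–6 → each gets rank 6.
Sample 1 values → pooled ranks: 94→6, 94→6, 81→4
Mean rank = (6 + 6 + 4) / 3 = 5.33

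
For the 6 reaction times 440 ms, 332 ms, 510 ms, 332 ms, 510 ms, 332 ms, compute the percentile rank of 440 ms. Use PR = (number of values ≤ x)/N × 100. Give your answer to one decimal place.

N = 6.
Strictly below 440: 3. Equal to 440: 1.
PR = 4/6 × 100 = 66.7

66.7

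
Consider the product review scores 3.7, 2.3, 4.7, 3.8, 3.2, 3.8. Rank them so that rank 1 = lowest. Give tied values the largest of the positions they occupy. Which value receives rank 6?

Sorted (ascending): 2.3, 3.2, 3.7, 3.8, 3.8, 4.7
The 2 values of 3.8 occupy positions 4–5 → each gets rank 5.
Rank 6 → value 4.7.

4.7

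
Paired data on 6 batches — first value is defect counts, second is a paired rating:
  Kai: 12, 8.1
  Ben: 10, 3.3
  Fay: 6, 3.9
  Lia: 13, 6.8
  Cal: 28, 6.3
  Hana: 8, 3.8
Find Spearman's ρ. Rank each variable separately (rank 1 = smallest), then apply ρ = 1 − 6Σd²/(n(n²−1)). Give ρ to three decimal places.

0.543

Ranks of variable 1: 4, 3, 1, 5, 6, 2
Ranks of variable 2: 6, 1, 3, 5, 4, 2
d = r₁ − r₂: -2, 2, -2, 0, 2, 0
d²: 4, 4, 4, 0, 4, 0; Σd² = 16
ρ = 1 − 6·16/(6·35) = 1 − 96/210 = 0.543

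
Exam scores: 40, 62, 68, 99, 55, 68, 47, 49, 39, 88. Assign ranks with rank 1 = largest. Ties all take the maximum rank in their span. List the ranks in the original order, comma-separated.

Sorted (descending): 99, 88, 68, 68, 62, 55, 49, 47, 40, 39
The 2 values of 68 occupy positions 3–4 → each gets rank 4.

9, 5, 4, 1, 6, 4, 8, 7, 10, 2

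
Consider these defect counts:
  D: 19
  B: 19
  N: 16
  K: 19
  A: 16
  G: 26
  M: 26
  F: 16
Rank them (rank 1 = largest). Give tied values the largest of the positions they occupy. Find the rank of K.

5

Sorted (descending): 26, 26, 19, 19, 19, 16, 16, 16
The 2 values of 26 occupy positions 1–2 → each gets rank 2.
The 3 values of 19 occupy positions 3–5 → each gets rank 5.
The 3 values of 16 occupy positions 6–8 → each gets rank 8.
K has value 19 → rank 5.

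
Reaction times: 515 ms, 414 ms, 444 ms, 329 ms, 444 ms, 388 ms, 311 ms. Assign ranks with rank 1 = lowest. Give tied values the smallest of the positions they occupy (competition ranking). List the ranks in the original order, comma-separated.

7, 4, 5, 2, 5, 3, 1

Sorted (ascending): 311, 329, 388, 414, 444, 444, 515
The 2 values of 444 occupy positions 5–6 → each gets rank 5.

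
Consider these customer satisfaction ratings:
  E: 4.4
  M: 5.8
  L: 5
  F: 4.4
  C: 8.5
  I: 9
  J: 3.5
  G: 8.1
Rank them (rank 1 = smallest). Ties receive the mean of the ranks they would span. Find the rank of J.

Sorted (ascending): 3.5, 4.4, 4.4, 5, 5.8, 8.1, 8.5, 9
The 2 values of 4.4 occupy positions 2–3 → average rank (2+3)/2 = 2.5.
J has value 3.5 → rank 1.

1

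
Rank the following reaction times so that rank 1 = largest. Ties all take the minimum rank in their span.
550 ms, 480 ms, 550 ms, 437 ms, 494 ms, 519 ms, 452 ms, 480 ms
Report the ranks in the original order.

Sorted (descending): 550, 550, 519, 494, 480, 480, 452, 437
The 2 values of 550 occupy positions 1–2 → each gets rank 1.
The 2 values of 480 occupy positions 5–6 → each gets rank 5.

1, 5, 1, 8, 4, 3, 7, 5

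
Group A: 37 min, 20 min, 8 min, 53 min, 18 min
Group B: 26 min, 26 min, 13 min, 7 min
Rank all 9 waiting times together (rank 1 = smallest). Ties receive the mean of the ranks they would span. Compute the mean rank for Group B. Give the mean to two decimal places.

4.25

Sorted (ascending): 7, 8, 13, 18, 20, 26, 26, 37, 53
The 2 values of 26 occupy positions 6–7 → average rank (6+7)/2 = 6.5.
Group B values → pooled ranks: 26→6.5, 26→6.5, 13→3, 7→1
Mean rank = (6.5 + 6.5 + 3 + 1) / 4 = 4.25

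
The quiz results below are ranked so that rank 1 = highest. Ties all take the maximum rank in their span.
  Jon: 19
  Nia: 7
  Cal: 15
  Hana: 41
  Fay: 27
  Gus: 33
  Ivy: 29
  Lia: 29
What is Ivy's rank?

Sorted (descending): 41, 33, 29, 29, 27, 19, 15, 7
The 2 values of 29 occupy positions 3–4 → each gets rank 4.
Ivy has value 29 → rank 4.

4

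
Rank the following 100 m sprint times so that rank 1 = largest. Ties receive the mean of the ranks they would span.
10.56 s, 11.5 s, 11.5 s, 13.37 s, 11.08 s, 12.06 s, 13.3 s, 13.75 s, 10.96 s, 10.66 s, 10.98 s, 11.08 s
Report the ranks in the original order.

Sorted (descending): 13.75, 13.37, 13.3, 12.06, 11.5, 11.5, 11.08, 11.08, 10.98, 10.96, 10.66, 10.56
The 2 values of 11.5 occupy positions 5–6 → average rank (5+6)/2 = 5.5.
The 2 values of 11.08 occupy positions 7–8 → average rank (7+8)/2 = 7.5.

12, 5.5, 5.5, 2, 7.5, 4, 3, 1, 10, 11, 9, 7.5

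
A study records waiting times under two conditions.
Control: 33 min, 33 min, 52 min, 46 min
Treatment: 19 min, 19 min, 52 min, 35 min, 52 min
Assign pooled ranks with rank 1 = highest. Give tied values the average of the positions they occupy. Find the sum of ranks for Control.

Sorted (descending): 52, 52, 52, 46, 35, 33, 33, 19, 19
The 3 values of 52 occupy positions 1–3 → average rank 2.
The 2 values of 33 occupy positions 6–7 → average rank (6+7)/2 = 6.5.
The 2 values of 19 occupy positions 8–9 → average rank (8+9)/2 = 8.5.
Control values → pooled ranks: 33→6.5, 33→6.5, 52→2, 46→4
Rank sum = 6.5 + 6.5 + 2 + 4 = 19

19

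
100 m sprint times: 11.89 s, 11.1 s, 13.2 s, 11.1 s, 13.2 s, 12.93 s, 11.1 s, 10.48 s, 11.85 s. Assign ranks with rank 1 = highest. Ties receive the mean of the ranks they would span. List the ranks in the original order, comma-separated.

Sorted (descending): 13.2, 13.2, 12.93, 11.89, 11.85, 11.1, 11.1, 11.1, 10.48
The 2 values of 13.2 occupy positions 1–2 → average rank (1+2)/2 = 1.5.
The 3 values of 11.1 occupy positions 6–8 → average rank 7.

4, 7, 1.5, 7, 1.5, 3, 7, 9, 5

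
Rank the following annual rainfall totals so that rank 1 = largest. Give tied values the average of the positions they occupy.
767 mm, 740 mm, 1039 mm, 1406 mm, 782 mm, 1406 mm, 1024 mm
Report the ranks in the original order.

Sorted (descending): 1406, 1406, 1039, 1024, 782, 767, 740
The 2 values of 1406 occupy positions 1–2 → average rank (1+2)/2 = 1.5.

6, 7, 3, 1.5, 5, 1.5, 4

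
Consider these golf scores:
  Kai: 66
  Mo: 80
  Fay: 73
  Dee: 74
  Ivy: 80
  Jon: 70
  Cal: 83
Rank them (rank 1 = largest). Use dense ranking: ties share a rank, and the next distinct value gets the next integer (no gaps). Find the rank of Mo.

2

Sorted (descending): 83, 80, 80, 74, 73, 70, 66
The 2 values of 80 share dense rank 2.
Remaining distinct values take the next consecutive integers.
Mo has value 80 → rank 2.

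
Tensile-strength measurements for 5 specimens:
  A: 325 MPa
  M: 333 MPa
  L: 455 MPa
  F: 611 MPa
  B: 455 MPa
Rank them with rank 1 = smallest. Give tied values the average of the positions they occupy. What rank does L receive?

Sorted (ascending): 325, 333, 455, 455, 611
The 2 values of 455 occupy positions 3–4 → average rank (3+4)/2 = 3.5.
L has value 455 MPa → rank 3.5.

3.5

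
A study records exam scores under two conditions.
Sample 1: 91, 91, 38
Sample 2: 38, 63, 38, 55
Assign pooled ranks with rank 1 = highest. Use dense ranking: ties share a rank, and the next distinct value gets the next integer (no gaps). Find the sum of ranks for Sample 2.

Sorted (descending): 91, 91, 63, 55, 38, 38, 38
The 2 values of 91 share dense rank 1.
The 3 values of 38 share dense rank 4.
Remaining distinct values take the next consecutive integers.
Sample 2 values → pooled ranks: 38→4, 63→2, 38→4, 55→3
Rank sum = 4 + 2 + 4 + 3 = 13

13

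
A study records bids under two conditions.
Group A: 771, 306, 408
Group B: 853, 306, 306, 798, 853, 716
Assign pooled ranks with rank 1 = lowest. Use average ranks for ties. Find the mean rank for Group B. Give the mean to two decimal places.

Sorted (ascending): 306, 306, 306, 408, 716, 771, 798, 853, 853
The 3 values of 306 occupy positions 1–3 → average rank 2.
The 2 values of 853 occupy positions 8–9 → average rank (8+9)/2 = 8.5.
Group B values → pooled ranks: 853→8.5, 306→2, 306→2, 798→7, 853→8.5, 716→5
Mean rank = (8.5 + 2 + 2 + 7 + 8.5 + 5) / 6 = 5.50

5.50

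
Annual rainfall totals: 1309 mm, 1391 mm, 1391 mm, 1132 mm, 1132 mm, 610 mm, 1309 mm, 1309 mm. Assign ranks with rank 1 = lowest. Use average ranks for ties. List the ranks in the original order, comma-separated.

Sorted (ascending): 610, 1132, 1132, 1309, 1309, 1309, 1391, 1391
The 2 values of 1132 occupy positions 2–3 → average rank (2+3)/2 = 2.5.
The 3 values of 1309 occupy positions 4–6 → average rank 5.
The 2 values of 1391 occupy positions 7–8 → average rank (7+8)/2 = 7.5.

5, 7.5, 7.5, 2.5, 2.5, 1, 5, 5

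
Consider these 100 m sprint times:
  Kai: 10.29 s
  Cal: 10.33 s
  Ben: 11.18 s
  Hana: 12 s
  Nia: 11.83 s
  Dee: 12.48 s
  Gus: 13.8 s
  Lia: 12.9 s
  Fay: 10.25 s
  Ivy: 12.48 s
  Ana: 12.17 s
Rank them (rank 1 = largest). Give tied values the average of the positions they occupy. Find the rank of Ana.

5

Sorted (descending): 13.8, 12.9, 12.48, 12.48, 12.17, 12, 11.83, 11.18, 10.33, 10.29, 10.25
The 2 values of 12.48 occupy positions 3–4 → average rank (3+4)/2 = 3.5.
Ana has value 12.17 s → rank 5.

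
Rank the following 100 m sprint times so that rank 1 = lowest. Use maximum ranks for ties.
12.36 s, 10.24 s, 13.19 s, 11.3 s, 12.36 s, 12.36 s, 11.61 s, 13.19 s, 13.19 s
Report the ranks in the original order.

Sorted (ascending): 10.24, 11.3, 11.61, 12.36, 12.36, 12.36, 13.19, 13.19, 13.19
The 3 values of 12.36 occupy positions 4–6 → each gets rank 6.
The 3 values of 13.19 occupy positions 7–9 → each gets rank 9.

6, 1, 9, 2, 6, 6, 3, 9, 9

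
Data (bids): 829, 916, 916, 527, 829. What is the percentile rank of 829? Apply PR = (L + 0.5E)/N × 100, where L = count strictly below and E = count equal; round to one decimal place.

N = 5.
Strictly below 829: 1. Equal to 829: 2.
PR = (1 + 0.5·2)/5 × 100 = 40.0

40.0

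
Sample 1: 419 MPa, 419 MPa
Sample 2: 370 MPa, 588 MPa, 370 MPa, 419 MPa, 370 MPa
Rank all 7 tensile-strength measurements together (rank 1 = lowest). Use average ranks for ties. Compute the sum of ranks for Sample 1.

10

Sorted (ascending): 370, 370, 370, 419, 419, 419, 588
The 3 values of 370 occupy positions 1–3 → average rank 2.
The 3 values of 419 occupy positions 4–6 → average rank 5.
Sample 1 values → pooled ranks: 419→5, 419→5
Rank sum = 5 + 5 = 10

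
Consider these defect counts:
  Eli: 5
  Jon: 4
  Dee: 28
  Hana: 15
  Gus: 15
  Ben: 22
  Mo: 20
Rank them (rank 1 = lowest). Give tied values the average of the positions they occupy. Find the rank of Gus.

Sorted (ascending): 4, 5, 15, 15, 20, 22, 28
The 2 values of 15 occupy positions 3–4 → average rank (3+4)/2 = 3.5.
Gus has value 15 → rank 3.5.

3.5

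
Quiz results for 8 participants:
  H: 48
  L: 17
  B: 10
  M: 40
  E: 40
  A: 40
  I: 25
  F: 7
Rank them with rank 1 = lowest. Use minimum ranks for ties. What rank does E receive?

5

Sorted (ascending): 7, 10, 17, 25, 40, 40, 40, 48
The 3 values of 40 occupy positions 5–7 → each gets rank 5.
E has value 40 → rank 5.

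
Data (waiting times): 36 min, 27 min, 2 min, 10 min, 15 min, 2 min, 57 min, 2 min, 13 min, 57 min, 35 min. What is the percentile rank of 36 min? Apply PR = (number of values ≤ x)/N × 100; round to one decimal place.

81.8

N = 11.
Strictly below 36: 8. Equal to 36: 1.
PR = 9/11 × 100 = 81.8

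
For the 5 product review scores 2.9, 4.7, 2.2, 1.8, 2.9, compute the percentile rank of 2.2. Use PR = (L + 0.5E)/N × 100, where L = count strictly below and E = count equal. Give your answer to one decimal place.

N = 5.
Strictly below 2.2: 1. Equal to 2.2: 1.
PR = (1 + 0.5·1)/5 × 100 = 30.0

30.0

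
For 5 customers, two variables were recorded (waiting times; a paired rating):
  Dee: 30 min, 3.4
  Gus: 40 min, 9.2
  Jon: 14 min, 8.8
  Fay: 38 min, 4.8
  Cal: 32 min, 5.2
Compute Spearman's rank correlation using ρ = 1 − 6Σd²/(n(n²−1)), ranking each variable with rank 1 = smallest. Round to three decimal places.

Ranks of variable 1: 2, 5, 1, 4, 3
Ranks of variable 2: 1, 5, 4, 2, 3
d = r₁ − r₂: 1, 0, -3, 2, 0
d²: 1, 0, 9, 4, 0; Σd² = 14
ρ = 1 − 6·14/(5·24) = 1 − 84/120 = 0.300

0.300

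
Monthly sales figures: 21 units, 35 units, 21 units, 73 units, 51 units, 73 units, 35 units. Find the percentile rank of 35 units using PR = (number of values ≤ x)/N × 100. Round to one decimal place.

N = 7.
Strictly below 35: 2. Equal to 35: 2.
PR = 4/7 × 100 = 57.1

57.1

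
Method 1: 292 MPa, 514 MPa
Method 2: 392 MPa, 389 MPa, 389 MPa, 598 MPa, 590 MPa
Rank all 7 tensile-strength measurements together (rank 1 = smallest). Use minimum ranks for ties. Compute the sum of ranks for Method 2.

Sorted (ascending): 292, 389, 389, 392, 514, 590, 598
The 2 values of 389 occupy positions 2–3 → each gets rank 2.
Method 2 values → pooled ranks: 392→4, 389→2, 389→2, 598→7, 590→6
Rank sum = 4 + 2 + 2 + 7 + 6 = 21

21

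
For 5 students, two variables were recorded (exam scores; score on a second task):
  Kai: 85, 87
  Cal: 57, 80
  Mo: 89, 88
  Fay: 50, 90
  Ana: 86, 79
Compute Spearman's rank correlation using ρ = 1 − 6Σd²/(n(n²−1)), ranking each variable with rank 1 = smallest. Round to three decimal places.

-0.300

Ranks of variable 1: 3, 2, 5, 1, 4
Ranks of variable 2: 3, 2, 4, 5, 1
d = r₁ − r₂: 0, 0, 1, -4, 3
d²: 0, 0, 1, 16, 9; Σd² = 26
ρ = 1 − 6·26/(5·24) = 1 − 156/120 = -0.300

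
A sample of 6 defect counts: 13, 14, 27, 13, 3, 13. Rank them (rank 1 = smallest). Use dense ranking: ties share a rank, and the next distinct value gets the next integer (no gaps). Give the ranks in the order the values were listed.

2, 3, 4, 2, 1, 2

Sorted (ascending): 3, 13, 13, 13, 14, 27
The 3 values of 13 share dense rank 2.
Remaining distinct values take the next consecutive integers.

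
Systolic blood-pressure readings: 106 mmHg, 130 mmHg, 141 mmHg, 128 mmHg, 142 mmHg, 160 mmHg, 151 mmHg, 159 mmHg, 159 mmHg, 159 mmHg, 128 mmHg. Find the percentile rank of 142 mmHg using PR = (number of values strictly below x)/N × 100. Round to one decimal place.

N = 11.
Strictly below 142: 5. Equal to 142: 1.
PR = 5/11 × 100 = 45.5

45.5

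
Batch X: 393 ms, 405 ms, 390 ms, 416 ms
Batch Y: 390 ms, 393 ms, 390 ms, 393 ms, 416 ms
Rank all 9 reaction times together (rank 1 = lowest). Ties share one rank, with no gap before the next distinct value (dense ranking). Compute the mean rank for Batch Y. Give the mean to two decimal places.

2.00

Sorted (ascending): 390, 390, 390, 393, 393, 393, 405, 416, 416
The 3 values of 390 share dense rank 1.
The 3 values of 393 share dense rank 2.
The 2 values of 416 share dense rank 4.
Remaining distinct values take the next consecutive integers.
Batch Y values → pooled ranks: 390→1, 393→2, 390→1, 393→2, 416→4
Mean rank = (1 + 2 + 1 + 2 + 4) / 5 = 2.00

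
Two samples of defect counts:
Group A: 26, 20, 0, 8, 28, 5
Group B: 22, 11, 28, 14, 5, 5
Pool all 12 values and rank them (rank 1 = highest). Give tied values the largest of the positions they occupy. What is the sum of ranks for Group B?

41

Sorted (descending): 28, 28, 26, 22, 20, 14, 11, 8, 5, 5, 5, 0
The 2 values of 28 occupy positions 1–2 → each gets rank 2.
The 3 values of 5 occupy positions 9–11 → each gets rank 11.
Group B values → pooled ranks: 22→4, 11→7, 28→2, 14→6, 5→11, 5→11
Rank sum = 4 + 7 + 2 + 6 + 11 + 11 = 41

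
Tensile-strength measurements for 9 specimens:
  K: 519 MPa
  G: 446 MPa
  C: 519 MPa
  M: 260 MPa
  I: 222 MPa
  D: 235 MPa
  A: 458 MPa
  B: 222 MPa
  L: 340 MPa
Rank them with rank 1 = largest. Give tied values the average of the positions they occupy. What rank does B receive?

8.5

Sorted (descending): 519, 519, 458, 446, 340, 260, 235, 222, 222
The 2 values of 519 occupy positions 1–2 → average rank (1+2)/2 = 1.5.
The 2 values of 222 occupy positions 8–9 → average rank (8+9)/2 = 8.5.
B has value 222 MPa → rank 8.5.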